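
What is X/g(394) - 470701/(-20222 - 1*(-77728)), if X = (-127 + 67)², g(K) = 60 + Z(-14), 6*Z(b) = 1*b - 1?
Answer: 71982517/1322638 ≈ 54.423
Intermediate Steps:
Z(b) = -⅙ + b/6 (Z(b) = (1*b - 1)/6 = (b - 1)/6 = (-1 + b)/6 = -⅙ + b/6)
g(K) = 115/2 (g(K) = 60 + (-⅙ + (⅙)*(-14)) = 60 + (-⅙ - 7/3) = 60 - 5/2 = 115/2)
X = 3600 (X = (-60)² = 3600)
X/g(394) - 470701/(-20222 - 1*(-77728)) = 3600/(115/2) - 470701/(-20222 - 1*(-77728)) = 3600*(2/115) - 470701/(-20222 + 77728) = 1440/23 - 470701/57506 = 71982517/1322638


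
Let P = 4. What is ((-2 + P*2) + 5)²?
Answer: 121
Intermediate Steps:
((-2 + P*2) + 5)² = ((-2 + 4*2) + 5)² = ((-2 + 8) + 5)² = (6 + 5)² = 11² = 121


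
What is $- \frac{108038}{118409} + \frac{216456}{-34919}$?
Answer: $- \frac{29402917426}{4134723871} \approx -7.1112$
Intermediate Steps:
$- \frac{108038}{118409} + \frac{216456}{-34919} = \left(-108038\right) \frac{1}{118409} + 216456 \left(- \frac{1}{34919}\right) = - \frac{108038}{118409} - \frac{216456}{34919} = - \frac{29402917426}{4134723871}$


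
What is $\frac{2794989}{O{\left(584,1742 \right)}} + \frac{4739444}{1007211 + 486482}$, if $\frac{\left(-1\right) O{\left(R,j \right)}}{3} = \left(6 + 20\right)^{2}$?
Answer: $- \frac{1388414637315}{1009736468} \approx -1375.0$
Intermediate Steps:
$O{\left(R,j \right)} = -2028$ ($O{\left(R,j \right)} = - 3 \left(6 + 20\right)^{2} = - 3 \cdot 26^{2} = \left(-3\right) 676 = -2028$)
$\frac{2794989}{O{\left(584,1742 \right)}} + \frac{4739444}{1007211 + 486482} = \frac{2794989}{-2028} + \frac{4739444}{1007211 + 486482} = 2794989 \left(- \frac{1}{2028}\right) + \frac{4739444}{1493693} = - \frac{931663}{676} + 4739444 \cdot \frac{1}{1493693} = - \frac{931663}{676} + \frac{4739444}{1493693} = - \frac{1388414637315}{1009736468}$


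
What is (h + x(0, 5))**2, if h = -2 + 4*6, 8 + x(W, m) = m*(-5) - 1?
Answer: 144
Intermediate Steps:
x(W, m) = -9 - 5*m (x(W, m) = -8 + (m*(-5) - 1) = -8 + (-5*m - 1) = -8 + (-1 - 5*m) = -9 - 5*m)
h = 22 (h = -2 + 24 = 22)
(h + x(0, 5))**2 = (22 + (-9 - 5*5))**2 = (22 + (-9 - 25))**2 = (22 - 34)**2 = (-12)**2 = 144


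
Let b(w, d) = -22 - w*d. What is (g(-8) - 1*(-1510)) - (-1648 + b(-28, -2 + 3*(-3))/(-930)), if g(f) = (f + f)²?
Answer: 105823/31 ≈ 3413.6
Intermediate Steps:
b(w, d) = -22 - d*w
g(f) = 4*f² (g(f) = (2*f)² = 4*f²)
(g(-8) - 1*(-1510)) - (-1648 + b(-28, -2 + 3*(-3))/(-930)) = (4*(-8)² - 1*(-1510)) - (-1648 + (-22 - 1*(-2 + 3*(-3))*(-28))/(-930)) = (4*64 + 1510) - (-1648 + (-22 - 1*(-2 - 9)*(-28))*(-1/930)) = (256 + 1510) - (-1648 + (-22 - 1*(-11)*(-28))*(-1/930)) = 1766 - (-1648 + (-22 - 308)*(-1/930)) = 1766 - (-1648 - 330*(-1/930)) = 1766 - (-1648 + 11/31) = 1766 - 1*(-51077/31) = 1766 + 51077/31 = 105823/31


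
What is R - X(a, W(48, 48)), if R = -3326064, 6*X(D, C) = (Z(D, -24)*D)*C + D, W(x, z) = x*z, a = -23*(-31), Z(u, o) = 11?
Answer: -38027369/6 ≈ -6.3379e+6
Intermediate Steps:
a = 713
X(D, C) = D/6 + 11*C*D/6 (X(D, C) = ((11*D)*C + D)/6 = (11*C*D + D)/6 = (D + 11*C*D)/6 = D/6 + 11*C*D/6)
R - X(a, W(48, 48)) = -3326064 - 713*(1 + 11*(48*48))/6 = -3326064 - 713*(1 + 11*2304)/6 = -3326064 - 713*(1 + 25344)/6 = -3326064 - 713*25345/6 = -3326064 - 1*18070985/6 = -3326064 - 18070985/6 = -38027369/6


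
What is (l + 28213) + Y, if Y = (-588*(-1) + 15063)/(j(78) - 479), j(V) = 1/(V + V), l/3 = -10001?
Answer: -136195726/74723 ≈ -1822.7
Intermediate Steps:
l = -30003 (l = 3*(-10001) = -30003)
j(V) = 1/(2*V)
Y = -2441556/74723 (Y = (-588*(-1) + 15063)/((½)/78 - 479) = (588 + 15063)/((½)*(1/78) - 479) = 15651/(1/156 - 479) = 15651/(-74723/156) = 15651*(-156/74723) = -2441556/74723 ≈ -32.675)
(l + 28213) + Y = (-30003 + 28213) - 2441556/74723 = -1790 - 2441556/74723 = -136195726/74723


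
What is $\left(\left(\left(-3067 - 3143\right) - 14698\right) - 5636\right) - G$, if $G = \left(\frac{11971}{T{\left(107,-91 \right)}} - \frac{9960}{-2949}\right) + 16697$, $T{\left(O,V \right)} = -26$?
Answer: $- \frac{1093472305}{25558} \approx -42784.0$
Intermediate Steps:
$G = \frac{415060753}{25558}$ ($G = \left(\frac{11971}{-26} - \frac{9960}{-2949}\right) + 16697 = \left(11971 \left(- \frac{1}{26}\right) - - \frac{3320}{983}\right) + 16697 = \left(- \frac{11971}{26} + \frac{3320}{983}\right) + 16697 = - \frac{11681173}{25558} + 16697 = \frac{415060753}{25558} \approx 16240.0$)
$\left(\left(\left(-3067 - 3143\right) - 14698\right) - 5636\right) - G = \left(\left(\left(-3067 - 3143\right) - 14698\right) - 5636\right) - \frac{415060753}{25558} = \left(\left(-6210 - 14698\right) - 5636\right) - \frac{415060753}{25558} = \left(-20908 - 5636\right) - \frac{415060753}{25558} = -26544 - \frac{415060753}{25558} = - \frac{1093472305}{25558}$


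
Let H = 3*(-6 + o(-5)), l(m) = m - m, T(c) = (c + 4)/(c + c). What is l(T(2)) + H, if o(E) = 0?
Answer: -18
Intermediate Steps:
T(c) = (4 + c)/(2*c) (T(c) = (4 + c)/((2*c)) = (4 + c)*(1/(2*c)) = (4 + c)/(2*c))
l(m) = 0
H = -18 (H = 3*(-6 + 0) = 3*(-6) = -18)
l(T(2)) + H = 0 - 18 = -18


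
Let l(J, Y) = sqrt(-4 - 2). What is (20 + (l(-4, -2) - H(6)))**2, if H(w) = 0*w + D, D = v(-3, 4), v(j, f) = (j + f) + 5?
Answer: (14 + I*sqrt(6))**2 ≈ 190.0 + 68.586*I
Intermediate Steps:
v(j, f) = 5 + f + j (v(j, f) = (f + j) + 5 = 5 + f + j)
D = 6 (D = 5 + 4 - 3 = 6)
l(J, Y) = I*sqrt(6) (l(J, Y) = sqrt(-6) = I*sqrt(6))
H(w) = 6 (H(w) = 0*w + 6 = 0 + 6 = 6)
(20 + (l(-4, -2) - H(6)))**2 = (20 + (I*sqrt(6) - 1*6))**2 = (20 + (I*sqrt(6) - 6))**2 = (20 + (-6 + I*sqrt(6)))**2 = (14 + I*sqrt(6))**2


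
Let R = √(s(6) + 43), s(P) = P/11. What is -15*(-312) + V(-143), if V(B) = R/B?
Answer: 4680 - √5269/1573 ≈ 4680.0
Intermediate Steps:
s(P) = P/11 (s(P) = P*(1/11) = P/11)
R = √5269/11 (R = √((1/11)*6 + 43) = √(6/11 + 43) = √(479/11) = √5269/11 ≈ 6.5989)
V(B) = √5269/(11*B) (V(B) = (√5269/11)/B = √5269/(11*B))
-15*(-312) + V(-143) = -15*(-312) + (1/11)*√5269/(-143) = 4680 + (1/11)*√5269*(-1/143) = 4680 - √5269/1573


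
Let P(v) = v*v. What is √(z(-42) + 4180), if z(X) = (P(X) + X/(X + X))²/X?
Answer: I*√493567242/84 ≈ 264.48*I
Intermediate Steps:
P(v) = v²
z(X) = (½ + X²)²/X (z(X) = (X² + X/(X + X))²/X = (X² + X/((2*X)))²/X = (X² + X*(1/(2*X)))²/X = (X² + ½)²/X = (½ + X²)²/X)
√(z(-42) + 4180) = √((¼)*(1 + 2*(-42)²)²/(-42) + 4180) = √((¼)*(-1/42)*(1 + 2*1764)² + 4180) = √((¼)*(-1/42)*(1 + 3528)² + 4180) = √((¼)*(-1/42)*3529² + 4180) = √((¼)*(-1/42)*12453841 + 4180) = √(-12453841/168 + 4180) = √(-11751601/168) = I*√493567242/84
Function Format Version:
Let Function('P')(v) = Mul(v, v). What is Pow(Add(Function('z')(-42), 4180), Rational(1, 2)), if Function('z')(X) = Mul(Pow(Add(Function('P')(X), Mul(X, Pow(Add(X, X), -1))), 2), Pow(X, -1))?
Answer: Mul(Rational(1, 84), I, Pow(493567242, Rational(1, 2))) ≈ Mul(264.48, I)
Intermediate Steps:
Function('P')(v) = Pow(v, 2)
Function('z')(X) = Mul(Pow(X, -1), Pow(Add(Rational(1, 2), Pow(X, 2)), 2)) (Function('z')(X) = Mul(Pow(Add(Pow(X, 2), Mul(X, Pow(Add(X, X), -1))), 2), Pow(X, -1)) = Mul(Pow(Add(Pow(X, 2), Mul(X, Pow(Mul(2, X), -1))), 2), Pow(X, -1)) = Mul(Pow(Add(Pow(X, 2), Mul(X, Mul(Rational(1, 2), Pow(X, -1)))), 2), Pow(X, -1)) = Mul(Pow(Add(Pow(X, 2), Rational(1, 2)), 2), Pow(X, -1)) = Mul(Pow(Add(Rational(1, 2), Pow(X, 2)), 2), Pow(X, -1)) = Mul(Pow(X, -1), Pow(Add(Rational(1, 2), Pow(X, 2)), 2)))
Pow(Add(Function('z')(-42), 4180), Rational(1, 2)) = Pow(Add(Mul(Rational(1, 4), Pow(-42, -1), Pow(Add(1, Mul(2, Pow(-42, 2))), 2)), 4180), Rational(1, 2)) = Pow(Add(Mul(Rational(1, 4), Rational(-1, 42), Pow(Add(1, Mul(2, 1764)), 2)), 4180), Rational(1, 2)) = Pow(Add(Mul(Rational(1, 4), Rational(-1, 42), Pow(Add(1, 3528), 2)), 4180), Rational(1, 2)) = Pow(Add(Mul(Rational(1, 4), Rational(-1, 42), Pow(3529, 2)), 4180), Rational(1, 2)) = Pow(Add(Mul(Rational(1, 4), Rational(-1, 42), 12453841), 4180), Rational(1, 2)) = Pow(Add(Rational(-12453841, 168), 4180), Rational(1, 2)) = Pow(Rational(-11751601, 168), Rational(1, 2)) = Mul(Rational(1, 84), I, Pow(493567242, Rational(1, 2)))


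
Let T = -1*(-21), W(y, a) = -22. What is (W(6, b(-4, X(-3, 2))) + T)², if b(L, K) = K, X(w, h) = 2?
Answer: 1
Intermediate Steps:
T = 21
(W(6, b(-4, X(-3, 2))) + T)² = (-22 + 21)² = (-1)² = 1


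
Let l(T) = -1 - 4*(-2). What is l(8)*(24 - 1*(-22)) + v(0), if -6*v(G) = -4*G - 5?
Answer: 1937/6 ≈ 322.83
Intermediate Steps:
v(G) = ⅚ + 2*G/3 (v(G) = -(-4*G - 5)/6 = -(-5 - 4*G)/6 = ⅚ + 2*G/3)
l(T) = 7 (l(T) = -1 + 8 = 7)
l(8)*(24 - 1*(-22)) + v(0) = 7*(24 - 1*(-22)) + (⅚ + (⅔)*0) = 7*(24 + 22) + (⅚ + 0) = 7*46 + ⅚ = 322 + ⅚ = 1937/6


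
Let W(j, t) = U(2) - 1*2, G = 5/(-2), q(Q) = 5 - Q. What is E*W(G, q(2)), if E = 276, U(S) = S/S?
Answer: -276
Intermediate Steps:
G = -5/2 (G = 5*(-1/2) = -5/2 ≈ -2.5000)
U(S) = 1
W(j, t) = -1 (W(j, t) = 1 - 1*2 = 1 - 2 = -1)
E*W(G, q(2)) = 276*(-1) = -276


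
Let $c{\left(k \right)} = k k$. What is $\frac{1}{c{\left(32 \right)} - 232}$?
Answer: $\frac{1}{792} \approx 0.0012626$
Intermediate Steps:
$c{\left(k \right)} = k^{2}$
$\frac{1}{c{\left(32 \right)} - 232} = \frac{1}{32^{2} - 232} = \frac{1}{1024 - 232} = \frac{1}{792}$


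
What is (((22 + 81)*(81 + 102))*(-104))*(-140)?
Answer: 274441440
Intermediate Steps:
(((22 + 81)*(81 + 102))*(-104))*(-140) = ((103*183)*(-104))*(-140) = (18849*(-104))*(-140) = -1960296*(-140) = 274441440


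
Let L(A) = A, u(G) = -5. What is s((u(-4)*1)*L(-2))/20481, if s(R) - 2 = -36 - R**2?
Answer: -134/20481 ≈ -0.0065427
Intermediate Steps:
s(R) = -34 - R**2 (s(R) = 2 + (-36 - R**2) = -34 - R**2)
s((u(-4)*1)*L(-2))/20481 = (-34 - (-5*1*(-2))**2)/20481 = (-34 - (-5*(-2))**2)*(1/20481) = (-34 - 1*10**2)*(1/20481) = (-34 - 1*100)*(1/20481) = (-34 - 100)*(1/20481) = -134*1/20481 = -134/20481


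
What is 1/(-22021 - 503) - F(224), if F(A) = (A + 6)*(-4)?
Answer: 20722079/22524 ≈ 920.00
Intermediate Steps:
F(A) = -24 - 4*A (F(A) = (6 + A)*(-4) = -24 - 4*A)
1/(-22021 - 503) - F(224) = 1/(-22021 - 503) - (-24 - 4*224) = 1/(-22524) - (-24 - 896) = -1/22524 - 1*(-920) = -1/22524 + 920 = 20722079/22524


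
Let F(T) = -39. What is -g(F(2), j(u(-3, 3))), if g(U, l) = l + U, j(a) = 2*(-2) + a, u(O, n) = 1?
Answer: 42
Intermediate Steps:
j(a) = -4 + a
g(U, l) = U + l
-g(F(2), j(u(-3, 3))) = -(-39 + (-4 + 1)) = -(-39 - 3) = -1*(-42) = 42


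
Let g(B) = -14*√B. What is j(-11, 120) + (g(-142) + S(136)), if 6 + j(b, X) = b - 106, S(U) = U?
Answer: 13 - 14*I*√142 ≈ 13.0 - 166.83*I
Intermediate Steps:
j(b, X) = -112 + b (j(b, X) = -6 + (b - 106) = -6 + (-106 + b) = -112 + b)
j(-11, 120) + (g(-142) + S(136)) = (-112 - 11) + (-14*I*√142 + 136) = -123 + (-14*I*√142 + 136) = -123 + (136 - 14*I*√142) = 13 - 14*I*√142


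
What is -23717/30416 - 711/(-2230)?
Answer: -15631567/33913840 ≈ -0.46092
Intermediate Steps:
-23717/30416 - 711/(-2230) = -23717*1/30416 - 711*(-1/2230) = -23717/30416 + 711/2230 = -15631567/33913840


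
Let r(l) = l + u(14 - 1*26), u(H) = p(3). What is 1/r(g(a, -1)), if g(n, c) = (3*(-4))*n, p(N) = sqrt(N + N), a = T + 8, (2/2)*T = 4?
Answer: -24/3455 - sqrt(6)/20730 ≈ -0.0070646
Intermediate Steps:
T = 4
a = 12 (a = 4 + 8 = 12)
p(N) = sqrt(2)*sqrt(N) (p(N) = sqrt(2*N) = sqrt(2)*sqrt(N))
u(H) = sqrt(6) (u(H) = sqrt(2)*sqrt(3) = sqrt(6))
g(n, c) = -12*n
r(l) = l + sqrt(6)
1/r(g(a, -1)) = 1/(-12*12 + sqrt(6)) = 1/(-144 + sqrt(6))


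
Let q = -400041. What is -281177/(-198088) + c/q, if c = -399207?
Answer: 63853481491/26414440536 ≈ 2.4174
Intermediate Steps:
-281177/(-198088) + c/q = -281177/(-198088) - 399207/(-400041) = -281177*(-1/198088) - 399207*(-1/400041) = 281177/198088 + 133069/133347 = 63853481491/26414440536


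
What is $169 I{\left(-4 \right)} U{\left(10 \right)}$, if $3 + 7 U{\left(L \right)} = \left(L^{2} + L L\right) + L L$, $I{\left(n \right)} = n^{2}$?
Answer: $\frac{803088}{7} \approx 1.1473 \cdot 10^{5}$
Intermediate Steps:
$U{\left(L \right)} = - \frac{3}{7} + \frac{3 L^{2}}{7}$ ($U{\left(L \right)} = - \frac{3}{7} + \frac{\left(L^{2} + L L\right) + L L}{7} = - \frac{3}{7} + \frac{\left(L^{2} + L^{2}\right) + L^{2}}{7} = - \frac{3}{7} + \frac{2 L^{2} + L^{2}}{7} = - \frac{3}{7} + \frac{3 L^{2}}{7}$)
$169 I{\left(-4 \right)} U{\left(10 \right)} = 169 \left(-4\right)^{2} \left(- \frac{3}{7} + \frac{3 \cdot 10^{2}}{7}\right) = 169 \cdot 16 \left(- \frac{3}{7} + \frac{3}{7} \cdot 100\right) = 2704 \left(- \frac{3}{7} + \frac{300}{7}\right) = 2704 \cdot \frac{297}{7} = \frac{803088}{7}$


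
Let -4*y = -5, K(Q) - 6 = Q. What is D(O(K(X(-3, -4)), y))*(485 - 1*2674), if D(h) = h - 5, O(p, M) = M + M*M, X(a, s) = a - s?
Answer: 76615/16 ≈ 4788.4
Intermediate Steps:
K(Q) = 6 + Q
y = 5/4 (y = -¼*(-5) = 5/4 ≈ 1.2500)
O(p, M) = M + M²
D(h) = -5 + h
D(O(K(X(-3, -4)), y))*(485 - 1*2674) = (-5 + 5*(1 + 5/4)/4)*(485 - 1*2674) = (-5 + (5/4)*(9/4))*(485 - 2674) = (-5 + 45/16)*(-2189) = -35/16*(-2189) = 76615/16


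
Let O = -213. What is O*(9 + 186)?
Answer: -41535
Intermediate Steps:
O*(9 + 186) = -213*(9 + 186) = -213*195 = -41535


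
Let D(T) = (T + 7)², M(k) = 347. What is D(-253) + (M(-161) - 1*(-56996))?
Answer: 117859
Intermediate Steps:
D(T) = (7 + T)²
D(-253) + (M(-161) - 1*(-56996)) = (7 - 253)² + (347 - 1*(-56996)) = (-246)² + (347 + 56996) = 60516 + 57343 = 117859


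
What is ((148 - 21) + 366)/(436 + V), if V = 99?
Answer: 493/535 ≈ 0.92150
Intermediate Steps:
((148 - 21) + 366)/(436 + V) = ((148 - 21) + 366)/(436 + 99) = (127 + 366)/535 = 493*(1/535) = 493/535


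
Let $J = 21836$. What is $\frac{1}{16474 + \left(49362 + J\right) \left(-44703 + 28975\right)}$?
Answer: $- \frac{1}{1119785670} \approx -8.9303 \cdot 10^{-10}$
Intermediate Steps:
$\frac{1}{16474 + \left(49362 + J\right) \left(-44703 + 28975\right)} = \frac{1}{16474 + \left(49362 + 21836\right) \left(-44703 + 28975\right)} = \frac{1}{16474 + 71198 \left(-15728\right)} = \frac{1}{16474 - 1119802144} = \frac{1}{-1119785670} = - \frac{1}{1119785670}$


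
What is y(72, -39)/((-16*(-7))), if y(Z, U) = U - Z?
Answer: -111/112 ≈ -0.99107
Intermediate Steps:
y(72, -39)/((-16*(-7))) = (-39 - 1*72)/((-16*(-7))) = (-39 - 72)/112 = -111*1/112 = -111/112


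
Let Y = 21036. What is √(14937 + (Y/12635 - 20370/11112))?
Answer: √5664006628517335/615790 ≈ 122.22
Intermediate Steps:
√(14937 + (Y/12635 - 20370/11112)) = √(14937 + (21036/12635 - 20370/11112)) = √(14937 + (21036*(1/12635) - 20370*1/11112)) = √(14937 + (21036/12635 - 3395/1852)) = √(14937 - 3937153/23400020) = √(349522161587/23400020) = √5664006628517335/615790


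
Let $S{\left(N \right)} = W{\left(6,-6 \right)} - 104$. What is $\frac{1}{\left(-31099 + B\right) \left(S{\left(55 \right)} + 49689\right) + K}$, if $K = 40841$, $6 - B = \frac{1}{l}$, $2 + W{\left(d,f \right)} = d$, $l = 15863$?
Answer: $- \frac{15863}{24458048324357} \approx -6.4858 \cdot 10^{-10}$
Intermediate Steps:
$W{\left(d,f \right)} = -2 + d$
$B = \frac{95177}{15863}$ ($B = 6 - \frac{1}{15863} = \frac{95177}{15863} \approx 5.9999$)
$S{\left(N \right)} = -100$ ($S{\left(N \right)} = \left(-2 + 6\right) - 104 = 4 - 104 = -100$)
$\frac{1}{\left(-31099 + B\right) \left(S{\left(55 \right)} + 49689\right) + K} = \frac{1}{\left(-31099 + \frac{95177}{15863}\right) \left(-100 + 49689\right) + 40841} = \frac{1}{\left(- \frac{493228260}{15863}\right) 49589 + 40841} = \frac{1}{- \frac{24458696185140}{15863} + 40841} = \frac{1}{- \frac{24458048324357}{15863}} = - \frac{15863}{24458048324357}$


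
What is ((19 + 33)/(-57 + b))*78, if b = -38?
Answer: -4056/95 ≈ -42.695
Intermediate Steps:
((19 + 33)/(-57 + b))*78 = ((19 + 33)/(-57 - 38))*78 = (52/(-95))*78 = -1/95*52*78 = -52/95*78 = -4056/95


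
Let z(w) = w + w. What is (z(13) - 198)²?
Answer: 29584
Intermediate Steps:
z(w) = 2*w
(z(13) - 198)² = (2*13 - 198)² = (26 - 198)² = (-172)² = 29584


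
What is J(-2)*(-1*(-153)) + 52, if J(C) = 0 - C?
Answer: 358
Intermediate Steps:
J(C) = -C
J(-2)*(-1*(-153)) + 52 = (-1*(-2))*(-1*(-153)) + 52 = 2*153 + 52 = 306 + 52 = 358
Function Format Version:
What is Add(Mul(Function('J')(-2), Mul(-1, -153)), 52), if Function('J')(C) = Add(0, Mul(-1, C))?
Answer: 358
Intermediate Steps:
Function('J')(C) = Mul(-1, C)
Add(Mul(Function('J')(-2), Mul(-1, -153)), 52) = Add(Mul(Mul(-1, -2), Mul(-1, -153)), 52) = Add(Mul(2, 153), 52) = Add(306, 52) = 358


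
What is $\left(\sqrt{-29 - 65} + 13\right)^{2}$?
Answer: $\left(13 + i \sqrt{94}\right)^{2} \approx 75.0 + 252.08 i$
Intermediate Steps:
$\left(\sqrt{-29 - 65} + 13\right)^{2} = \left(\sqrt{-94} + 13\right)^{2} = \left(i \sqrt{94} + 13\right)^{2} = \left(13 + i \sqrt{94}\right)^{2}$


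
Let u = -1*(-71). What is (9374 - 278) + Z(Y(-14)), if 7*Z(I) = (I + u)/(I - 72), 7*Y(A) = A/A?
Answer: 32026518/3521 ≈ 9095.9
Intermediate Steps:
Y(A) = ⅐ (Y(A) = (A/A)/7 = (⅐)*1 = ⅐)
u = 71
Z(I) = (71 + I)/(7*(-72 + I)) (Z(I) = ((I + 71)/(I - 72))/7 = ((71 + I)/(-72 + I))/7 = (71 + I)/(7*(-72 + I)))
(9374 - 278) + Z(Y(-14)) = (9374 - 278) + (71 + ⅐)/(7*(-72 + ⅐)) = 9096 + (⅐)*(498/7)/(-503/7) = 9096 + (⅐)*(-7/503)*(498/7) = 9096 - 498/3521 = 32026518/3521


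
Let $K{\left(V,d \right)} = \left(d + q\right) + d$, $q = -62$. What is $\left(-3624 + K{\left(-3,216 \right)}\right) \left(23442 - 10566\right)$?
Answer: $-41898504$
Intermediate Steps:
$K{\left(V,d \right)} = -62 + 2 d$ ($K{\left(V,d \right)} = \left(d - 62\right) + d = \left(-62 + d\right) + d = -62 + 2 d$)
$\left(-3624 + K{\left(-3,216 \right)}\right) \left(23442 - 10566\right) = \left(-3624 + \left(-62 + 2 \cdot 216\right)\right) \left(23442 - 10566\right) = \left(-3624 + \left(-62 + 432\right)\right) 12876 = \left(-3624 + 370\right) 12876 = \left(-3254\right) 12876 = -41898504$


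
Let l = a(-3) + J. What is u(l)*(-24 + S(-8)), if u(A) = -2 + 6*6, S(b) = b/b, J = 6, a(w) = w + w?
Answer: -782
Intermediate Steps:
a(w) = 2*w
S(b) = 1
l = 0 (l = 2*(-3) + 6 = -6 + 6 = 0)
u(A) = 34 (u(A) = -2 + 36 = 34)
u(l)*(-24 + S(-8)) = 34*(-24 + 1) = 34*(-23) = -782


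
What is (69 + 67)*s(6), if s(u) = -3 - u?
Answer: -1224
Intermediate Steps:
(69 + 67)*s(6) = (69 + 67)*(-3 - 1*6) = 136*(-3 - 6) = 136*(-9) = -1224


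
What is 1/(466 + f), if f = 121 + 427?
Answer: 1/1014 ≈ 0.00098619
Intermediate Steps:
f = 548
1/(466 + f) = 1/(466 + 548) = 1/1014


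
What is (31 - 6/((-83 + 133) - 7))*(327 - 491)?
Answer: -217628/43 ≈ -5061.1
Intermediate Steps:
(31 - 6/((-83 + 133) - 7))*(327 - 491) = (31 - 6/(50 - 7))*(-164) = (31 - 6/43)*(-164) = (1327/43)*(-164) = -217628/43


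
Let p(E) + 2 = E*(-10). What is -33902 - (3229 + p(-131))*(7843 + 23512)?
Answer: -142291537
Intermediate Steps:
p(E) = -2 - 10*E (p(E) = -2 + E*(-10) = -2 - 10*E)
-33902 - (3229 + p(-131))*(7843 + 23512) = -33902 - (3229 + (-2 - 10*(-131)))*(7843 + 23512) = -33902 - (3229 + (-2 + 1310))*31355 = -33902 - (3229 + 1308)*31355 = -33902 - 4537*31355 = -33902 - 1*142257635 = -33902 - 142257635 = -142291537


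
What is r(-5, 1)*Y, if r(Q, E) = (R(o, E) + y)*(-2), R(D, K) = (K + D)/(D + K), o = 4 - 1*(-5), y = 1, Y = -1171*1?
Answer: 4684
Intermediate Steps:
Y = -1171
o = 9 (o = 4 + 5 = 9)
R(D, K) = 1 (R(D, K) = (D + K)/(D + K) = 1)
r(Q, E) = -4 (r(Q, E) = (1 + 1)*(-2) = 2*(-2) = -4)
r(-5, 1)*Y = -4*(-1171) = 4684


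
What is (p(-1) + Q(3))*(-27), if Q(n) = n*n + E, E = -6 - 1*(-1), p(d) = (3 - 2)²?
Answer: -135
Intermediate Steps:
p(d) = 1 (p(d) = 1² = 1)
E = -5 (E = -6 + 1 = -5)
Q(n) = -5 + n² (Q(n) = n*n - 5 = n² - 5 = -5 + n²)
(p(-1) + Q(3))*(-27) = (1 + (-5 + 3²))*(-27) = (1 + (-5 + 9))*(-27) = (1 + 4)*(-27) = 5*(-27) = -135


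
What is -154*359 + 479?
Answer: -54807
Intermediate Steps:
-154*359 + 479 = -55286 + 479 = -54807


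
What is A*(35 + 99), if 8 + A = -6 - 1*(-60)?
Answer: 6164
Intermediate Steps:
A = 46 (A = -8 + (-6 - 1*(-60)) = -8 + (-6 + 60) = -8 + 54 = 46)
A*(35 + 99) = 46*(35 + 99) = 46*134 = 6164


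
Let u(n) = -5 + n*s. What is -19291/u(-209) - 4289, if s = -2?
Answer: -1790648/413 ≈ -4335.7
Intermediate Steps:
u(n) = -5 - 2*n (u(n) = -5 + n*(-2) = -5 - 2*n)
-19291/u(-209) - 4289 = -19291/(-5 - 2*(-209)) - 4289 = -19291/(-5 + 418) - 4289 = -19291/413 - 4289 = -1790648/413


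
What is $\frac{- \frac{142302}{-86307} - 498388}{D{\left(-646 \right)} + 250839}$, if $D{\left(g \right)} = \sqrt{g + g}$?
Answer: $- \frac{3596548881050982}{1810151383772797} + \frac{28676153876 i \sqrt{323}}{1810151383772797} \approx -1.9869 + 0.00028471 i$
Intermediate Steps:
$D{\left(g \right)} = \sqrt{2} \sqrt{g}$ ($D{\left(g \right)} = \sqrt{2 g} = \sqrt{2} \sqrt{g}$)
$\frac{- \frac{142302}{-86307} - 498388}{D{\left(-646 \right)} + 250839} = \frac{- \frac{142302}{-86307} - 498388}{\sqrt{2} \sqrt{-646} + 250839} = \frac{\left(-142302\right) \left(- \frac{1}{86307}\right) - 498388}{\sqrt{2} i \sqrt{646} + 250839} = \frac{\frac{47434}{28769} - 498388}{2 i \sqrt{323} + 250839} = - \frac{14338076938}{28769 \left(250839 + 2 i \sqrt{323}\right)}$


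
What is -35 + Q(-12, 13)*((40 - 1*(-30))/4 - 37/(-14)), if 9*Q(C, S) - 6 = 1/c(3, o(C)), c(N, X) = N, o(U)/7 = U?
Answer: -1312/63 ≈ -20.825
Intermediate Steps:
o(U) = 7*U
Q(C, S) = 19/27 (Q(C, S) = ⅔ + (⅑)/3 = ⅔ + (⅑)*(⅓) = ⅔ + 1/27 = 19/27)
-35 + Q(-12, 13)*((40 - 1*(-30))/4 - 37/(-14)) = -35 + 19*((40 - 1*(-30))/4 - 37/(-14))/27 = -35 + 19*((40 + 30)*(¼) - 37*(-1/14))/27 = -35 + 19*(70*(¼) + 37/14)/27 = -35 + 19*(35/2 + 37/14)/27 = -35 + (19/27)*(141/7) = -35 + 893/63 = -1312/63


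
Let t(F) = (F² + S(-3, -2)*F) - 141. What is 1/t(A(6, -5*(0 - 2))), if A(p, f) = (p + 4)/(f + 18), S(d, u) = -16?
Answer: -196/28731 ≈ -0.0068219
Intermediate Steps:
A(p, f) = (4 + p)/(18 + f)
t(F) = -141 + F² - 16*F (t(F) = (F² - 16*F) - 141 = -141 + F² - 16*F)
1/t(A(6, -5*(0 - 2))) = 1/(-141 + ((4 + 6)/(18 - 5*(0 - 2)))² - 16*(4 + 6)/(18 - 5*(0 - 2))) = 1/(-141 + (10/(18 - 5*(-2)))² - 16*10/(18 - 5*(-2))) = 1/(-141 + (10/(18 + 10))² - 16*10/(18 + 10)) = 1/(-141 + (10/28)² - 16*10/28) = 1/(-141 + ((1/28)*10)² - 4*10/7) = 1/(-141 + (5/14)² - 16*5/14) = 1/(-141 + 25/196 - 40/7) = 1/(-28731/196) = -196/28731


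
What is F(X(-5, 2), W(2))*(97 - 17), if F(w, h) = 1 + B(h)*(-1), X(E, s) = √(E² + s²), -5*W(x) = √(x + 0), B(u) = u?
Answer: 80 + 16*√2 ≈ 102.63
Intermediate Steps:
W(x) = -√x/5 (W(x) = -√(x + 0)/5 = -√x/5)
F(w, h) = 1 - h (F(w, h) = 1 + h*(-1) = 1 - h)
F(X(-5, 2), W(2))*(97 - 17) = (1 - (-1)*√2/5)*(97 - 17) = (1 + √2/5)*80 = 80 + 16*√2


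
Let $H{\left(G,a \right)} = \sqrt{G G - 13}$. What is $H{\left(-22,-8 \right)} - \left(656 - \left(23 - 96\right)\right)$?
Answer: $-729 + \sqrt{471} \approx -707.3$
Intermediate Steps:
$H{\left(G,a \right)} = \sqrt{-13 + G^{2}}$ ($H{\left(G,a \right)} = \sqrt{G^{2} - 13} = \sqrt{-13 + G^{2}}$)
$H{\left(-22,-8 \right)} - \left(656 - \left(23 - 96\right)\right) = \sqrt{-13 + \left(-22\right)^{2}} - \left(656 - \left(23 - 96\right)\right) = \sqrt{-13 + 484} - \left(656 - \left(23 - 96\right)\right) = \sqrt{471} - \left(656 - -73\right) = \sqrt{471} - \left(656 + 73\right) = \sqrt{471} - 729 = -729 + \sqrt{471}$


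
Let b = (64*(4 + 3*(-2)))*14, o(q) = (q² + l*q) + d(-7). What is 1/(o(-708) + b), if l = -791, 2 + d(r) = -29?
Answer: 1/1059469 ≈ 9.4387e-7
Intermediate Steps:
d(r) = -31 (d(r) = -2 - 29 = -31)
o(q) = -31 + q² - 791*q (o(q) = (q² - 791*q) - 31 = -31 + q² - 791*q)
b = -1792 (b = (64*(4 - 6))*14 = (64*(-2))*14 = -128*14 = -1792)
1/(o(-708) + b) = 1/((-31 + (-708)² - 791*(-708)) - 1792) = 1/((-31 + 501264 + 560028) - 1792) = 1/(1061261 - 1792) = 1/1059469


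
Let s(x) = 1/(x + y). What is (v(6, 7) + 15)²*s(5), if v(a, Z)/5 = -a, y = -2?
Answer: 75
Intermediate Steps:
v(a, Z) = -5*a (v(a, Z) = 5*(-a) = -5*a)
s(x) = 1/(-2 + x) (s(x) = 1/(x - 2) = 1/(-2 + x))
(v(6, 7) + 15)²*s(5) = (-5*6 + 15)²/(-2 + 5) = (-30 + 15)²/3 = (-15)²*(⅓) = 225*(⅓) = 75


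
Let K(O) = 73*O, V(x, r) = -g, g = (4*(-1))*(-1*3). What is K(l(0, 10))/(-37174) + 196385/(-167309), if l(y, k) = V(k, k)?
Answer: -3576926653/3109772383 ≈ -1.1502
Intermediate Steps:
g = 12 (g = -4*(-3) = 12)
V(x, r) = -12 (V(x, r) = -1*12 = -12)
l(y, k) = -12
K(l(0, 10))/(-37174) + 196385/(-167309) = (73*(-12))/(-37174) + 196385/(-167309) = -876*(-1/37174) + 196385*(-1/167309) = 438/18587 - 196385/167309 = -3576926653/3109772383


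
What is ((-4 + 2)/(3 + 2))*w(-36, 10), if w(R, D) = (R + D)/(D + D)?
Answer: 13/25 ≈ 0.52000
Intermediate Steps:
w(R, D) = (D + R)/(2*D) (w(R, D) = (D + R)/((2*D)) = (D + R)*(1/(2*D)) = (D + R)/(2*D))
((-4 + 2)/(3 + 2))*w(-36, 10) = ((-4 + 2)/(3 + 2))*((1/2)*(10 - 36)/10) = (-2/5)*((1/2)*(1/10)*(-26)) = -2*1/5*(-13/10) = -2/5*(-13/10) = 13/25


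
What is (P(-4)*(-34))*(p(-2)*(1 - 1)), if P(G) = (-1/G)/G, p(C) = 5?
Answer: 0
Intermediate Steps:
P(G) = -1/G**2
(P(-4)*(-34))*(p(-2)*(1 - 1)) = (-1/(-4)**2*(-34))*(5*(1 - 1)) = (-1*1/16*(-34))*(5*0) = -1/16*(-34)*0 = (17/8)*0 = 0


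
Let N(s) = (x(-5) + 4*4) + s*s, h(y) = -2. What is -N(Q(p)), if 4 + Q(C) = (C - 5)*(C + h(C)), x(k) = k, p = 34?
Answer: -853787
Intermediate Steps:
Q(C) = -4 + (-5 + C)*(-2 + C) (Q(C) = -4 + (C - 5)*(C - 2) = -4 + (-5 + C)*(-2 + C))
N(s) = 11 + s² (N(s) = (-5 + 4*4) + s*s = (-5 + 16) + s² = 11 + s²)
-N(Q(p)) = -(11 + (6 + 34² - 7*34)²) = -(11 + (6 + 1156 - 238)²) = -(11 + 924²) = -(11 + 853776) = -1*853787 = -853787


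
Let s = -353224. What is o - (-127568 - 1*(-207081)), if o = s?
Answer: -432737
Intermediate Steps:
o = -353224
o - (-127568 - 1*(-207081)) = -353224 - (-127568 - 1*(-207081)) = -353224 - (-127568 + 207081) = -353224 - 1*79513 = -353224 - 79513 = -432737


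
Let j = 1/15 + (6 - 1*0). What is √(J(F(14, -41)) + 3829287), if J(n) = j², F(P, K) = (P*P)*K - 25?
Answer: 4*√53849866/15 ≈ 1956.9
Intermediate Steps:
j = 91/15 (j = 1/15 + (6 + 0) = 1/15 + 6 = 91/15 ≈ 6.0667)
F(P, K) = -25 + K*P² (F(P, K) = P²*K - 25 = K*P² - 25 = -25 + K*P²)
J(n) = 8281/225 (J(n) = (91/15)² = 8281/225)
√(J(F(14, -41)) + 3829287) = √(8281/225 + 3829287) = √(861597856/225) = 4*√53849866/15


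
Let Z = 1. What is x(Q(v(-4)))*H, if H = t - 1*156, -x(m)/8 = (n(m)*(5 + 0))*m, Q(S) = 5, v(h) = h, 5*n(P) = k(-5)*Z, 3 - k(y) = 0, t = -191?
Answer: 41640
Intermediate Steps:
k(y) = 3 (k(y) = 3 - 1*0 = 3 + 0 = 3)
n(P) = 3/5 (n(P) = (3*1)/5 = (1/5)*3 = 3/5)
x(m) = -24*m (x(m) = -8*3*(5 + 0)/5*m = -8*(3/5)*5*m = -24*m)
H = -347 (H = -191 - 1*156 = -191 - 156 = -347)
x(Q(v(-4)))*H = -24*5*(-347) = -120*(-347) = 41640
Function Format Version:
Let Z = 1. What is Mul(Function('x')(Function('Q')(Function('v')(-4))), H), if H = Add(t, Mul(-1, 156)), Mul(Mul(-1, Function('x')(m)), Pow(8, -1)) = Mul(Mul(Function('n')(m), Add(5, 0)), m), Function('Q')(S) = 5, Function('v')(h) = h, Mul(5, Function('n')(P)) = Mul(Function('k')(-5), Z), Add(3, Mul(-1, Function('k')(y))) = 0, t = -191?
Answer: 41640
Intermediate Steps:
Function('k')(y) = 3 (Function('k')(y) = Add(3, Mul(-1, 0)) = Add(3, 0) = 3)
Function('n')(P) = Rational(3, 5) (Function('n')(P) = Mul(Rational(1, 5), Mul(3, 1)) = Mul(Rational(1, 5), 3) = Rational(3, 5))
Function('x')(m) = Mul(-24, m) (Function('x')(m) = Mul(-8, Mul(Mul(Rational(3, 5), Add(5, 0)), m)) = Mul(-8, Mul(Mul(Rational(3, 5), 5), m)) = Mul(-8, Mul(3, m)) = Mul(-24, m))
H = -347 (H = Add(-191, Mul(-1, 156)) = Add(-191, -156) = -347)
Mul(Function('x')(Function('Q')(Function('v')(-4))), H) = Mul(Mul(-24, 5), -347) = Mul(-120, -347) = 41640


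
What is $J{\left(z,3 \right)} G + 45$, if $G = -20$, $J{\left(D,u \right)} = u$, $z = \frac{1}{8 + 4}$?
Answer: $-15$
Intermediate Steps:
$z = \frac{1}{12} \approx 0.083333$
$J{\left(z,3 \right)} G + 45 = 3 \left(-20\right) + 45 = -60 + 45 = -15$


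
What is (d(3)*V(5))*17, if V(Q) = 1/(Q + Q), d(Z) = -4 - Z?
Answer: -119/10 ≈ -11.900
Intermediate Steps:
V(Q) = 1/(2*Q)
(d(3)*V(5))*17 = ((-4 - 1*3)*((1/2)/5))*17 = ((-4 - 3)*((1/2)*(1/5)))*17 = -7*1/10*17 = -7/10*17 = -119/10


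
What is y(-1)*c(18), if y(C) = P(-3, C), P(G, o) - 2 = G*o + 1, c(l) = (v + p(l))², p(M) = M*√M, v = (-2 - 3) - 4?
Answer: 35478 - 5832*√2 ≈ 27230.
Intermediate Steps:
v = -9 (v = -5 - 4 = -9)
p(M) = M^(3/2)
c(l) = (-9 + l^(3/2))²
P(G, o) = 3 + G*o (P(G, o) = 2 + (G*o + 1) = 2 + (1 + G*o) = 3 + G*o)
y(C) = 3 - 3*C
y(-1)*c(18) = (3 - 3*(-1))*(-9 + 18^(3/2))² = (3 + 3)*(-9 + 54*√2)² = 6*(-9 + 54*√2)²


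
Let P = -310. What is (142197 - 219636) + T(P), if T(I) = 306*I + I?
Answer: -172609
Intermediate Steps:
T(I) = 307*I
(142197 - 219636) + T(P) = (142197 - 219636) + 307*(-310) = -77439 - 95170 = -172609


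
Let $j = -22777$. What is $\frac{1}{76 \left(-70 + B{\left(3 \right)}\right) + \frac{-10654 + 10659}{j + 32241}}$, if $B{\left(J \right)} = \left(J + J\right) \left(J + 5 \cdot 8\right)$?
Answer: $\frac{9464}{135221637} \approx 6.9989 \cdot 10^{-5}$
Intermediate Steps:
$B{\left(J \right)} = 2 J \left(40 + J\right)$ ($B{\left(J \right)} = 2 J \left(J + 40\right) = 2 J \left(40 + J\right)$)
$\frac{1}{76 \left(-70 + B{\left(3 \right)}\right) + \frac{-10654 + 10659}{j + 32241}} = \frac{1}{76 \left(-70 + 2 \cdot 3 \left(40 + 3\right)\right) + \frac{-10654 + 10659}{-22777 + 32241}} = \frac{1}{76 \left(-70 + 2 \cdot 3 \cdot 43\right) + \frac{5}{9464}} = \frac{1}{76 \left(-70 + 258\right) + 5 \cdot \frac{1}{9464}} = \frac{1}{76 \cdot 188 + \frac{5}{9464}} = \frac{1}{14288 + \frac{5}{9464}} = \frac{1}{\frac{135221637}{9464}} = \frac{9464}{135221637}$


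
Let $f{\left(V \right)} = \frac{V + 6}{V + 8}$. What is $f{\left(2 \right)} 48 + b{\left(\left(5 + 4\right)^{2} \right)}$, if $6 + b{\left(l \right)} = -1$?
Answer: $\frac{157}{5} \approx 31.4$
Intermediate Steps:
$b{\left(l \right)} = -7$ ($b{\left(l \right)} = -6 - 1 = -7$)
$f{\left(V \right)} = \frac{6 + V}{8 + V}$
$f{\left(2 \right)} 48 + b{\left(\left(5 + 4\right)^{2} \right)} = \frac{6 + 2}{8 + 2} \cdot 48 - 7 = \frac{1}{10} \cdot 8 \cdot 48 - 7 = \frac{4}{5} \cdot 48 - 7 = \frac{192}{5} - 7 = \frac{157}{5}$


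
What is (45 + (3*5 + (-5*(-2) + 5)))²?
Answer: 5625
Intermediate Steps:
(45 + (3*5 + (-5*(-2) + 5)))² = (45 + (15 + (10 + 5)))² = (45 + (15 + 15))² = (45 + 30)² = 75² = 5625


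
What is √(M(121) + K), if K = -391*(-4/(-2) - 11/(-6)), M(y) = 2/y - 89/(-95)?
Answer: I*√58886005170/6270 ≈ 38.702*I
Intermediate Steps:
M(y) = 89/95 + 2/y (M(y) = 2/y - 89*(-1/95) = 2/y + 89/95 = 89/95 + 2/y)
K = -8993/6 (K = -391*(-4*(-½) - 11*(-⅙)) = -391*(2 + 11/6) = -391*23/6 = -8993/6 ≈ -1498.8)
√(M(121) + K) = √((89/95 + 2/121) - 8993/6) = √(10959/11495 - 8993/6) = √(-103308781/68970) = I*√58886005170/6270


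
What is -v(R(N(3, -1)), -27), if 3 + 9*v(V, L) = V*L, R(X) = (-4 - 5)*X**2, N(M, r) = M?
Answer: -728/3 ≈ -242.67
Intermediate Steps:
R(X) = -9*X**2
v(V, L) = -1/3 + L*V/9 (v(V, L) = -1/3 + (V*L)/9 = -1/3 + (L*V)/9 = -1/3 + L*V/9)
-v(R(N(3, -1)), -27) = -(-1/3 + (1/9)*(-27)*(-9*3**2)) = -(-1/3 + (1/9)*(-27)*(-9*9)) = -(-1/3 + (1/9)*(-27)*(-81)) = -(-1/3 + 243) = -1*728/3 = -728/3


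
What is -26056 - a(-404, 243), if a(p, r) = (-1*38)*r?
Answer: -16822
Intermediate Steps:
a(p, r) = -38*r
-26056 - a(-404, 243) = -26056 - (-38)*243 = -26056 - 1*(-9234) = -26056 + 9234 = -16822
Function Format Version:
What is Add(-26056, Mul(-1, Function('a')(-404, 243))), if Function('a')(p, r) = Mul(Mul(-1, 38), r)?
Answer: -16822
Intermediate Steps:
Function('a')(p, r) = Mul(-38, r)
Add(-26056, Mul(-1, Function('a')(-404, 243))) = Add(-26056, Mul(-1, Mul(-38, 243))) = Add(-26056, Mul(-1, -9234)) = Add(-26056, 9234) = -16822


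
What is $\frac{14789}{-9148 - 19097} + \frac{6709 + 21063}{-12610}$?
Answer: $- \frac{97090943}{35616945} \approx -2.726$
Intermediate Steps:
$\frac{14789}{-9148 - 19097} + \frac{6709 + 21063}{-12610} = \frac{14789}{-28245} + 27772 \left(- \frac{1}{12610}\right) = 14789 \left(- \frac{1}{28245}\right) - \frac{13886}{6305} = - \frac{14789}{28245} - \frac{13886}{6305} = - \frac{97090943}{35616945}$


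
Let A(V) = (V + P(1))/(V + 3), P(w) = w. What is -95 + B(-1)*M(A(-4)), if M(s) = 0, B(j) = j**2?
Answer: -95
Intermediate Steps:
A(V) = (1 + V)/(3 + V) (A(V) = (V + 1)/(V + 3) = (1 + V)/(3 + V))
-95 + B(-1)*M(A(-4)) = -95 + (-1)**2*0 = -95 + 1*0 = -95 + 0 = -95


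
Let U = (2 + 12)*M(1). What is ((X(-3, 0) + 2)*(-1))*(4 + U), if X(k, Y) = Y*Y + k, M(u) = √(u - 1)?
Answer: 4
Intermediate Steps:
M(u) = √(-1 + u)
X(k, Y) = k + Y² (X(k, Y) = Y² + k = k + Y²)
U = 0 (U = (2 + 12)*√(-1 + 1) = 14*√0 = 14*0 = 0)
((X(-3, 0) + 2)*(-1))*(4 + U) = (((-3 + 0²) + 2)*(-1))*(4 + 0) = (((-3 + 0) + 2)*(-1))*4 = ((-3 + 2)*(-1))*4 = -1*(-1)*4 = 1*4 = 4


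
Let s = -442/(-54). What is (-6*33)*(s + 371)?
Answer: -225236/3 ≈ -75079.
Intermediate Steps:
s = 221/27 (s = -442*(-1/54) = 221/27 ≈ 8.1852)
(-6*33)*(s + 371) = (-6*33)*(221/27 + 371) = -198*10238/27 = -225236/3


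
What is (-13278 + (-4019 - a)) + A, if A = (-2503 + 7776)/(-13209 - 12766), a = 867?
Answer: -471815173/25975 ≈ -18164.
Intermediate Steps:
A = -5273/25975 (A = 5273/(-25975) = 5273*(-1/25975) = -5273/25975 ≈ -0.20300)
(-13278 + (-4019 - a)) + A = (-13278 + (-4019 - 1*867)) - 5273/25975 = (-13278 + (-4019 - 867)) - 5273/25975 = (-13278 - 4886) - 5273/25975 = -18164 - 5273/25975 = -471815173/25975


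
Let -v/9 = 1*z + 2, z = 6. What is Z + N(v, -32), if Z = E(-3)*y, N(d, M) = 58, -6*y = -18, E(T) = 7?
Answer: 79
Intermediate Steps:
y = 3 (y = -⅙*(-18) = 3)
v = -72 (v = -9*(1*6 + 2) = -9*(6 + 2) = -9*8 = -72)
Z = 21 (Z = 7*3 = 21)
Z + N(v, -32) = 21 + 58 = 79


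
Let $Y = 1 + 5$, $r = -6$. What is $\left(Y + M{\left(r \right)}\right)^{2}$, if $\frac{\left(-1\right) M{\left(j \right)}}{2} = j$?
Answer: $324$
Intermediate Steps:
$Y = 6$
$M{\left(j \right)} = - 2 j$
$\left(Y + M{\left(r \right)}\right)^{2} = \left(6 - -12\right)^{2} = \left(6 + 12\right)^{2} = 18^{2} = 324$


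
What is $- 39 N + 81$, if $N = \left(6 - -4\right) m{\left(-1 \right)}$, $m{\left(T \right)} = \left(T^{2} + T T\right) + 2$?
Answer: $-1479$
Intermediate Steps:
$m{\left(T \right)} = 2 + 2 T^{2}$ ($m{\left(T \right)} = \left(T^{2} + T^{2}\right) + 2 = 2 T^{2} + 2 = 2 + 2 T^{2}$)
$N = 40$ ($N = \left(6 - -4\right) \left(2 + 2 \left(-1\right)^{2}\right) = \left(6 + 4\right) \left(2 + 2 \cdot 1\right) = 10 \left(2 + 2\right) = 10 \cdot 4 = 40$)
$- 39 N + 81 = \left(-39\right) 40 + 81 = -1560 + 81 = -1479$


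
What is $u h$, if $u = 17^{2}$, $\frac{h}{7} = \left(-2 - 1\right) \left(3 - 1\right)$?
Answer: $-12138$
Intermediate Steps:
$h = -42$ ($h = 7 \left(-2 - 1\right) \left(3 - 1\right) = 7 \left(\left(-3\right) 2\right) = 7 \left(-6\right) = -42$)
$u = 289$
$u h = 289 \left(-42\right) = -12138$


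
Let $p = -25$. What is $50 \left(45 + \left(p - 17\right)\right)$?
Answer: $150$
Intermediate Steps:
$50 \left(45 + \left(p - 17\right)\right) = 50 \left(45 - 42\right) = 50 \cdot 3 = 150$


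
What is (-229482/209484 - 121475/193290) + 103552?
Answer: 1058805818449/10225041 ≈ 1.0355e+5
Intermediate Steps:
(-229482/209484 - 121475/193290) + 103552 = (-229482*1/209484 - 121475*1/193290) + 103552 = (-1159/1058 - 24295/38658) + 103552 = -17627183/10225041 + 103552 = 1058805818449/10225041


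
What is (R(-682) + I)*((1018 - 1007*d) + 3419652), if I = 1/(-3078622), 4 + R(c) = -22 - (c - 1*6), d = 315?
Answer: 6325009900798795/3078622 ≈ 2.0545e+9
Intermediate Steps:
R(c) = -20 - c (R(c) = -4 + (-22 - (c - 1*6)) = -4 + (-22 - (c - 6)) = -4 + (-22 - (-6 + c)) = -4 + (-22 + (6 - c)) = -4 + (-16 - c) = -20 - c)
I = -1/3078622 ≈ -3.2482e-7
(R(-682) + I)*((1018 - 1007*d) + 3419652) = ((-20 - 1*(-682)) - 1/3078622)*((1018 - 1007*315) + 3419652) = ((-20 + 682) - 1/3078622)*((1018 - 317205) + 3419652) = (662 - 1/3078622)*(-316187 + 3419652) = (2038047763/3078622)*3103465 = 6325009900798795/3078622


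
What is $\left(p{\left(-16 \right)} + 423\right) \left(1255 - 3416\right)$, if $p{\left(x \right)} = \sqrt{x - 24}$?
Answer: $-914103 - 4322 i \sqrt{10} \approx -9.141 \cdot 10^{5} - 13667.0 i$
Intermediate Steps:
$p{\left(x \right)} = \sqrt{-24 + x}$
$\left(p{\left(-16 \right)} + 423\right) \left(1255 - 3416\right) = \left(\sqrt{-24 - 16} + 423\right) \left(1255 - 3416\right) = \left(\sqrt{-40} + 423\right) \left(-2161\right) = \left(2 i \sqrt{10} + 423\right) \left(-2161\right) = \left(423 + 2 i \sqrt{10}\right) \left(-2161\right) = -914103 - 4322 i \sqrt{10}$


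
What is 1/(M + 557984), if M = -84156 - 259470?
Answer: 1/214358 ≈ 4.6651e-6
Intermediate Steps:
M = -343626
1/(M + 557984) = 1/(-343626 + 557984) = 1/214358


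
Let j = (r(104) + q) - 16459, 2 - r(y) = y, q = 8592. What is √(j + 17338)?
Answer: 3*√1041 ≈ 96.794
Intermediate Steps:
r(y) = 2 - y
j = -7969 (j = ((2 - 1*104) + 8592) - 16459 = ((2 - 104) + 8592) - 16459 = (-102 + 8592) - 16459 = 8490 - 16459 = -7969)
√(j + 17338) = √(-7969 + 17338) = √9369 = 3*√1041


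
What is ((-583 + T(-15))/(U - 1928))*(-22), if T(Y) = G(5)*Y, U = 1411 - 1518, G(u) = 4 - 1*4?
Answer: -1166/185 ≈ -6.3027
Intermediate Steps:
G(u) = 0 (G(u) = 4 - 4 = 0)
U = -107
T(Y) = 0 (T(Y) = 0*Y = 0)
((-583 + T(-15))/(U - 1928))*(-22) = ((-583 + 0)/(-107 - 1928))*(-22) = -583/(-2035)*(-22) = -583*(-1/2035)*(-22) = (53/185)*(-22) = -1166/185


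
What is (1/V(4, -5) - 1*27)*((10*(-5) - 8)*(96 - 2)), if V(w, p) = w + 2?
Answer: 438886/3 ≈ 1.4630e+5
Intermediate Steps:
V(w, p) = 2 + w
(1/V(4, -5) - 1*27)*((10*(-5) - 8)*(96 - 2)) = (1/(2 + 4) - 1*27)*((10*(-5) - 8)*(96 - 2)) = (1/6 - 27)*((-50 - 8)*94) = (⅙ - 27)*(-58*94) = -161/6*(-5452) = 438886/3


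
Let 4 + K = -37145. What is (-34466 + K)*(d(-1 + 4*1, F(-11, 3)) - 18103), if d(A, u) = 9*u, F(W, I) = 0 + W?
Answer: 1303536230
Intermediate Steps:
F(W, I) = W
K = -37149 (K = -4 - 37145 = -37149)
(-34466 + K)*(d(-1 + 4*1, F(-11, 3)) - 18103) = (-34466 - 37149)*(9*(-11) - 18103) = -71615*(-99 - 18103) = -71615*(-18202) = 1303536230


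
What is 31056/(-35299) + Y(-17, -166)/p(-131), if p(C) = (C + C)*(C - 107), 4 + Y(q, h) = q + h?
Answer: -114301697/129476732 ≈ -0.88280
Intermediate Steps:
Y(q, h) = -4 + h + q (Y(q, h) = -4 + (q + h) = -4 + (h + q) = -4 + h + q)
p(C) = 2*C*(-107 + C) (p(C) = (2*C)*(-107 + C) = 2*C*(-107 + C))
31056/(-35299) + Y(-17, -166)/p(-131) = 31056/(-35299) + (-4 - 166 - 17)/((2*(-131)*(-107 - 131))) = 31056*(-1/35299) - 187/(2*(-131)*(-238)) = -31056/35299 - 187/62356 = -31056/35299 - 187*1/62356 = -31056/35299 - 11/3668 = -114301697/129476732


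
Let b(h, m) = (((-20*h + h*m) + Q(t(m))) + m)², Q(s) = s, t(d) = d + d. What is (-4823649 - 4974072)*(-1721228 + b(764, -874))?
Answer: -4605886556234085336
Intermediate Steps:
t(d) = 2*d
b(h, m) = (-20*h + 3*m + h*m)² (b(h, m) = (((-20*h + h*m) + 2*m) + m)² = ((-20*h + 2*m + h*m) + m)² = (-20*h + 3*m + h*m)²)
(-4823649 - 4974072)*(-1721228 + b(764, -874)) = (-4823649 - 4974072)*(-1721228 + (-20*764 + 3*(-874) + 764*(-874))²) = -9797721*(-1721228 + (-15280 - 2622 - 667736)²) = -9797721*(-1721228 + (-685638)²) = -9797721*(-1721228 + 470099467044) = -9797721*470097745816 = -4605886556234085336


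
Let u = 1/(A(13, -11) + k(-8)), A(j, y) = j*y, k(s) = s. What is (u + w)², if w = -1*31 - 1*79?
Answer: 275925321/22801 ≈ 12101.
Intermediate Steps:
w = -110 (w = -31 - 79 = -110)
u = -1/151 (u = 1/(13*(-11) - 8) = 1/(-143 - 8) = 1/(-151) = -1/151 ≈ -0.0066225)
(u + w)² = (-1/151 - 110)² = (-16611/151)² = 275925321/22801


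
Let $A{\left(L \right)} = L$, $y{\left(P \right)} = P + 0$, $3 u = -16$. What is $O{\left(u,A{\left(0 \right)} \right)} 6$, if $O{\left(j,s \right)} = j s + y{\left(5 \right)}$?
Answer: $30$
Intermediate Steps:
$u = - \frac{16}{3}$ ($u = \frac{1}{3} \left(-16\right) = - \frac{16}{3} \approx -5.3333$)
$y{\left(P \right)} = P$
$O{\left(j,s \right)} = 5 + j s$ ($O{\left(j,s \right)} = j s + 5 = 5 + j s$)
$O{\left(u,A{\left(0 \right)} \right)} 6 = \left(5 - 0\right) 6 = \left(5 + 0\right) 6 = 5 \cdot 6 = 30$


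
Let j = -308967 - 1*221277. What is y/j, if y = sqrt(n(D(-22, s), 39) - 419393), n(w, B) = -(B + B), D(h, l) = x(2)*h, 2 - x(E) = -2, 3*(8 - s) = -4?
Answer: -I*sqrt(419471)/530244 ≈ -0.0012214*I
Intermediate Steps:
s = 28/3 (s = 8 - 1/3*(-4) = 8 + 4/3 = 28/3 ≈ 9.3333)
x(E) = 4 (x(E) = 2 - 1*(-2) = 2 + 2 = 4)
D(h, l) = 4*h
j = -530244 (j = -308967 - 221277 = -530244)
n(w, B) = -2*B
y = I*sqrt(419471) (y = sqrt(-2*39 - 419393) = sqrt(-78 - 419393) = sqrt(-419471) = I*sqrt(419471) ≈ 647.67*I)
y/j = (I*sqrt(419471))/(-530244) = (I*sqrt(419471))*(-1/530244) = -I*sqrt(419471)/530244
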